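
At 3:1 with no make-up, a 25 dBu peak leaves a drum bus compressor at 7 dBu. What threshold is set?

Gain reduction = 25 − 7 = 18 dB; output overshoot = GR / (R − 1) = 18 / 2 = 9 dB.
Threshold = output − output overshoot = 7 − 9 = -2 dBu.

-2 dBu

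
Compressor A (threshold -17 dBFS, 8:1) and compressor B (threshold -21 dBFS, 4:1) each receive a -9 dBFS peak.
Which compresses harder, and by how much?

B, by 2 dB

A: overshoot 8 dB → output overshoot 1 dB → GR 7 dB.
B: overshoot 12 dB → output overshoot 3 dB → GR 9 dB.
B reduces 2 dB more.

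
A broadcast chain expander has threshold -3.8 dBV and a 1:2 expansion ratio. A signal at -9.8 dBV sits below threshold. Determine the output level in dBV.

The input is 6 dB below the -3.8 dBV threshold.
A 1:2 expander multiplies undershoot by 2: 6 × 2 = 12 dB below threshold.
Output = -3.8 − 12 = -15.8 dBV.

-15.8 dBV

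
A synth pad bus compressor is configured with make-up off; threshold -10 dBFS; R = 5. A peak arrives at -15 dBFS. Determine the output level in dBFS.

-15 dBFS is 5 dB below the -10 dBFS threshold, so no gain reduction is applied.
Output = input = -15 dBFS.

-15 dBFS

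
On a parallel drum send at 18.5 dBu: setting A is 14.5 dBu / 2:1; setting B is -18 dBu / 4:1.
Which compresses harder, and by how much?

B, by 25.375 dB

A: overshoot 4 dB → output overshoot 2 dB → GR 2 dB.
B: overshoot 36.5 dB → output overshoot 9.125 dB → GR 27.375 dB.
B reduces 25.375 dB more.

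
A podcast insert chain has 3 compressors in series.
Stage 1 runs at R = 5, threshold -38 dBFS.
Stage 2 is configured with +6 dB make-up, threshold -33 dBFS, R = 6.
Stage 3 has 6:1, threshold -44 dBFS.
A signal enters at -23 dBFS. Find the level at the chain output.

Stage 1: -23 dBFS is 15 dB over -38 dBFS; at 5:1 that becomes 3 dB over, giving -35 dBFS.
Stage 2: below threshold (-35 ≤ -33); passes unchanged; make-up brings it to -29 dBFS.
Stage 3: -29 dBFS is 15 dB over -44 dBFS; at 6:1 that becomes 2.5 dB over, giving -41.5 dBFS.

-41.5 dBFS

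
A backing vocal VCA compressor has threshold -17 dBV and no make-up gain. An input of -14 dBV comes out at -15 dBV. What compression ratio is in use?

1.5:1

Input overshoot = -14 − (-17) = 3 dB; output overshoot = -15 − (-17) = 2 dB.
Ratio = 3 / 2 = 1.5.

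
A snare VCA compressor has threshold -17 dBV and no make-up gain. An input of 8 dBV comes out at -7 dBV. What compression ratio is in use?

2.5:1

Input overshoot = 8 − (-17) = 25 dB; output overshoot = -7 − (-17) = 10 dB.
Ratio = 25 / 10 = 2.5.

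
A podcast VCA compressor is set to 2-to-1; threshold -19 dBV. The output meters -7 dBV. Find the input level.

Post-compression overshoot = -7 − (-19) = 12 dB.
Before 2:1 compression the overshoot was 12 × 2 = 24 dB, so input = -19 + 24 = 5 dBV.

5 dBV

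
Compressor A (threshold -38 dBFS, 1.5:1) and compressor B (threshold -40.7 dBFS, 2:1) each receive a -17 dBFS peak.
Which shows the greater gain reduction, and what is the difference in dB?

B, by 4.85 dB

A: GR = 21 − 21/1.5 = 7 dB.
B: GR = 23.7 − 23.7/2 = 11.85 dB.
Difference: 4.85 dB in favour of B.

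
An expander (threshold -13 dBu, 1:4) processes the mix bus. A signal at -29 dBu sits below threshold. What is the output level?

The input is 16 dB below the -13 dBu threshold.
A 1:4 expander multiplies undershoot by 4: 16 × 4 = 64 dB below threshold.
Output = -13 − 64 = -77 dBu.

-77 dBu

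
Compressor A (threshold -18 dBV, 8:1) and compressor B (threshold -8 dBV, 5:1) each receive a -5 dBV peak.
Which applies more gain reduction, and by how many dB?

A, by 8.975 dB

A: overshoot 13 dB → output overshoot 1.625 dB → GR 11.375 dB.
B: overshoot 3 dB → output overshoot 0.6 dB → GR 2.4 dB.
A reduces 8.975 dB more.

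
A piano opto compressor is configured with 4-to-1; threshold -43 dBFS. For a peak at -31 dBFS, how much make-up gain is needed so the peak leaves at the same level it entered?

9 dB

Overshoot 12 dB → 12/4 = 3 dB after compression, so the compressed level is -43 + 3 = -40 dBFS.
Make-up = target − compressed = -31 − (-40) = 9 dB.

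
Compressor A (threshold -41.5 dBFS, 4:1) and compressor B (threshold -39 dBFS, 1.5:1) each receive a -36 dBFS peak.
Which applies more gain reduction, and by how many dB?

A, by 3.125 dB

A: GR = 5.5 − 5.5/4 = 4.125 dB.
B: GR = 3 − 3/1.5 = 1 dB.
A applies 3.125 dB more gain reduction.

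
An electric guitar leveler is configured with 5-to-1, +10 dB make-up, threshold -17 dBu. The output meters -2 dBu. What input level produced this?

Remove make-up: -2 − 10 = -12 dBu.
That's 5 dB above the -17 dBu threshold.
Undo the ratio: input overshoot = 5 × 5 = 25 dB, giving input = 8 dBu.

8 dBu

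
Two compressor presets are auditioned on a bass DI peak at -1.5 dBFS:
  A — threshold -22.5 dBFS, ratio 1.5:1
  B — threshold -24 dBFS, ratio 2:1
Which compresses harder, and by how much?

B, by 4.25 dB

A: 21 dB over, compressed to 14 dB over, so 7 dB of GR.
B: 22.5 dB over, compressed to 11.25 dB over, so 11.25 dB of GR.
B applies 4.25 dB more gain reduction.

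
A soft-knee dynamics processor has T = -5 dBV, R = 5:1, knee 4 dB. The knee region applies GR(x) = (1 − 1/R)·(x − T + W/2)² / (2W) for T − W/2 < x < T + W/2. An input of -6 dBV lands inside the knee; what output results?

x − T + W/2 = -6 − (-5) + 2 = 1.
GR = (1 − 1/5) × 1² / 8 = 0.8 × 1 / 8 = 0.1 dB.
Output = -6 − 0.1 = -6.1 dBV.

-6.1 dBV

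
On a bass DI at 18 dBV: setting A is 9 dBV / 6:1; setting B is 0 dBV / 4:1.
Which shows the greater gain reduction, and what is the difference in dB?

B, by 6 dB

A: GR = 9 − 9/6 = 7.5 dB.
B: GR = 18 − 18/4 = 13.5 dB.
Difference: 6 dB in favour of B.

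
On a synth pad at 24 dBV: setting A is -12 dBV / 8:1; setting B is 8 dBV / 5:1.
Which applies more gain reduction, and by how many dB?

A: overshoot 36 dB → output overshoot 4.5 dB → GR 31.5 dB.
B: overshoot 16 dB → output overshoot 3.2 dB → GR 12.8 dB.
Difference: 18.7 dB in favour of A.

A, by 18.7 dB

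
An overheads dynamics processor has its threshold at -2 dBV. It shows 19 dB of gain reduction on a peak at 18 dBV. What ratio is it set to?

20:1

Input overshoot = 18 − (-2) = 20 dB.
Output overshoot = 20 − 19 = 1 dB.
Ratio = input overshoot / output overshoot = 20 / 1 = 20.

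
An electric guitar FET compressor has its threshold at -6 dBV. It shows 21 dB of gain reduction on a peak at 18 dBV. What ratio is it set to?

8:1

Input overshoot = 18 − (-6) = 24 dB.
Output overshoot = 24 − 21 = 3 dB.
Ratio = input overshoot / output overshoot = 24 / 3 = 8.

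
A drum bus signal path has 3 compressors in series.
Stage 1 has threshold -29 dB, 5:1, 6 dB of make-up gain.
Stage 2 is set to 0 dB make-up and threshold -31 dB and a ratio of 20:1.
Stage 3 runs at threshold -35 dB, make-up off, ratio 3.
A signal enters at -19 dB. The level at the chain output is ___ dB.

-33.5 dB

Stage 1: -19 dB is 10 dB over -29 dB; at 5:1 that becomes 2 dB over, giving -27 dB; +6 dB make-up → -21 dB.
Stage 2: -21 dB is 10 dB over -31 dB; at 20:1 that becomes 0.5 dB over, giving -30.5 dB.
Stage 3: 4.5 dB above -35 dB, reduced 3:1 to 1.5 dB above → -33.5 dB.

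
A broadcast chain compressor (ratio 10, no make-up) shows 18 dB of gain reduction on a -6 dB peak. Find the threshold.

Let T be the threshold. Output overshoot = (input overshoot)/R, so -24 − T = (-6 − T)/10.
10·(-24 − T) = -6 − T → 9·T = -240 − (-6) = -234.
T = -234/9 = -26 dB.

-26 dB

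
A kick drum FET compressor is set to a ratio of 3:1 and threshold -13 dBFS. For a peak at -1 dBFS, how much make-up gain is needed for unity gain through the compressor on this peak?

Without make-up, output = threshold + overshoot/3 = -13 + 4 = -9 dBFS.
Gap to target: 8 dB.

8 dB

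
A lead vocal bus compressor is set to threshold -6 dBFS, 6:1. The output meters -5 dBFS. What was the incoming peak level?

The compressed level sits -5 − (-6) = 1 dB over threshold.
Before 6:1 compression the overshoot was 1 × 6 = 6 dB, so input = -6 + 6 = 0 dBFS.

0 dBFS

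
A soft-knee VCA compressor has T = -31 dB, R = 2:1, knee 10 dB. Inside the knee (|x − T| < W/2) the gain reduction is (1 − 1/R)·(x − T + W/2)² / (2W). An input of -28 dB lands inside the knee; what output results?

-29.6 dB

x − T + W/2 = -28 − (-31) + 5 = 8.
GR = (1 − 1/2) × 8² / 20 = 0.5 × 64 / 20 = 1.6 dB.
Output = -28 − 1.6 = -29.6 dB.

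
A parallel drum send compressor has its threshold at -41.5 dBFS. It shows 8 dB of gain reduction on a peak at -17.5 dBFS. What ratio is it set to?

Input overshoot = -17.5 − (-41.5) = 24 dB.
Output overshoot = 24 − 8 = 16 dB.
Ratio = input overshoot / output overshoot = 24 / 16 = 1.5.

1.5:1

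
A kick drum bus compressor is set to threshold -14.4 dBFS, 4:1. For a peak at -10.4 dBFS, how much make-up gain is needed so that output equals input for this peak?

3 dB

The peak compresses to -14.4 + 4/4 = -13.4 dBFS.
To reach -10.4 dBFS requires -10.4 − (-13.4) = 3 dB of make-up.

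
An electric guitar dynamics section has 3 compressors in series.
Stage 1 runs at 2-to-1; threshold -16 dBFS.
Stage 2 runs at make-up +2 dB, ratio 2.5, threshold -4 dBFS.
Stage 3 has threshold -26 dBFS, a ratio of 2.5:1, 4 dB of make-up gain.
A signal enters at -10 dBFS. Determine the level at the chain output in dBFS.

Stage 1: 6 dB above -16 dBFS, reduced 2:1 to 3 dB above → -13 dBFS.
Stage 2: -13 dBFS ≤ -4 dBFS, so stage 2 doesn't engage; make-up brings it to -11 dBFS.
Stage 3: -11 dBFS is 15 dB over -26 dBFS; at 2.5:1 that becomes 6 dB over, giving -20 dBFS; +4 dB make-up → -16 dBFS.

-16 dBFS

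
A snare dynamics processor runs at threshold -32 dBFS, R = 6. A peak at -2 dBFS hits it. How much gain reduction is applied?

The signal is 30 dB above threshold.
At 6:1, output sits 30/6 = 5 dB above threshold.
GR = overshoot in − overshoot out = 30 − 5 = 25 dB.

25 dB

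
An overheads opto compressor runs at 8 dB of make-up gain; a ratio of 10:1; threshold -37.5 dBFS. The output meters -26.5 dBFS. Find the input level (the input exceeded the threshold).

Stripping the +8 dB make-up gives -34.5 dBFS at the gain stage.
That's 3 dB above the -37.5 dBFS threshold.
Before 10:1 compression the overshoot was 3 × 10 = 30 dB, so input = -37.5 + 30 = -7.5 dBFS.

-7.5 dBFS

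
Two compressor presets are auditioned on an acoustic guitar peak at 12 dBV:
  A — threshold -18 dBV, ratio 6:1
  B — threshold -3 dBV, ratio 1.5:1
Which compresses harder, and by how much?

A, by 20 dB

A: GR = 30 − 30/6 = 25 dB.
B: GR = 15 − 15/1.5 = 5 dB.
A reduces 20 dB more.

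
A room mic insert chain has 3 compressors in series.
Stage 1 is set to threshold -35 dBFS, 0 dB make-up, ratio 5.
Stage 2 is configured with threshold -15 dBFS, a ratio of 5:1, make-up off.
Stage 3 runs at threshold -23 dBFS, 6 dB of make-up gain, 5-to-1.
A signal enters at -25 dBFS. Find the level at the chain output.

-27 dBFS

Stage 1: 10 dB above -35 dBFS, reduced 5:1 to 2 dB above → -33 dBFS.
Stage 2: -33 dBFS is at or below the -15 dBFS threshold — no compression; output -33 dBFS.
Stage 3: -33 dBFS is at or below the -23 dBFS threshold — no compression; make-up brings it to -27 dBFS.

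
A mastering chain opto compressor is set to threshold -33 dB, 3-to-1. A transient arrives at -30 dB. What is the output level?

-32 dB

-30 dB sits 3 dB over threshold.
3:1 compression reduces that to 3/3 = 1 dB over.
So the level is -33 + 1 = -32 dB.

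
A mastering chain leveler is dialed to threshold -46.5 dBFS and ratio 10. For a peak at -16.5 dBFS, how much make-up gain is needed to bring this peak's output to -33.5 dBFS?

10 dB

Overshoot 30 dB → 30/10 = 3 dB after compression, so the compressed level is -46.5 + 3 = -43.5 dBFS.
Make-up = target − compressed = -33.5 − (-43.5) = 10 dB.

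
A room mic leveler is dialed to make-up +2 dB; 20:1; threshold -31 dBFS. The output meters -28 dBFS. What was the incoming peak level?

-11 dBFS

Remove make-up: -28 − 2 = -30 dBFS.
That's 1 dB above the -31 dBFS threshold.
Before 20:1 compression the overshoot was 1 × 20 = 20 dB, so input = -31 + 20 = -11 dBFS.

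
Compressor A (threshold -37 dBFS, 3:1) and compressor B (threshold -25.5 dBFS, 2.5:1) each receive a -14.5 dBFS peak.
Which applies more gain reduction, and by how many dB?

A, by 8.4 dB

A: overshoot 22.5 dB → output overshoot 7.5 dB → GR 15 dB.
B: overshoot 11 dB → output overshoot 4.4 dB → GR 6.6 dB.
A reduces 8.4 dB more.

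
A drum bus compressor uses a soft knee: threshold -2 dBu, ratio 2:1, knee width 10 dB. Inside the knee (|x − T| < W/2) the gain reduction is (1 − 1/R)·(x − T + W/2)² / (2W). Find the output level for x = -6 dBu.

x − T + W/2 = -6 − (-2) + 5 = 1.
GR = (1 − 1/2) × 1² / 20 = 0.5 × 1 / 20 = 0.025 dB.
Output = -6 − 0.025 = -6.025 dBu.

-6.025 dBu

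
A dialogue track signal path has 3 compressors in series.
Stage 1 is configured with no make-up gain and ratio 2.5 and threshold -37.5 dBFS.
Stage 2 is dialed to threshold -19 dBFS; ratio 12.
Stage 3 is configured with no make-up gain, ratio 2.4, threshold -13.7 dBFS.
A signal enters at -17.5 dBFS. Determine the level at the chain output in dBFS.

-29.5 dBFS

Stage 1: overshoot 20 dB → 20/2.5 = 8 dB → -29.5 dBFS.
Stage 2: -29.5 dBFS is at or below the -19 dBFS threshold — no compression; output -29.5 dBFS.
Stage 3: below threshold (-29.5 ≤ -13.7); passes unchanged; output -29.5 dBFS.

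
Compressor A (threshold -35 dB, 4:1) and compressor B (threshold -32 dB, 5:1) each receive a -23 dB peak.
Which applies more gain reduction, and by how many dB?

A, by 1.8 dB

A: 12 dB over, compressed to 3 dB over, so 9 dB of GR.
B: 9 dB over, compressed to 1.8 dB over, so 7.2 dB of GR.
A applies 1.8 dB more gain reduction.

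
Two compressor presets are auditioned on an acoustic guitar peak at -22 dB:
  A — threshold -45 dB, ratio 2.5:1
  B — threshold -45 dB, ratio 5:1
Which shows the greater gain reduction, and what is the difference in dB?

B, by 4.6 dB

A: GR = 23 − 23/2.5 = 13.8 dB.
B: GR = 23 − 23/5 = 18.4 dB.
B reduces 4.6 dB more.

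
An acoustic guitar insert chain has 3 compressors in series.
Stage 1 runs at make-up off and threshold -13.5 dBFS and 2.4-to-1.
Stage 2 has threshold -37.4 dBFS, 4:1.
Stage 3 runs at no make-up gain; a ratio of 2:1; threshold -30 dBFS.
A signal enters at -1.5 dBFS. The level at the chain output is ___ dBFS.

Stage 1: overshoot 12 dB → 12/2.4 = 5 dB → -8.5 dBFS.
Stage 2: overshoot 28.9 dB → 28.9/4 = 7.225 dB → -30.175 dBFS.
Stage 3: -30.175 dBFS ≤ -30 dBFS, so stage 3 doesn't engage; output -30.175 dBFS.

-30.175 dBFS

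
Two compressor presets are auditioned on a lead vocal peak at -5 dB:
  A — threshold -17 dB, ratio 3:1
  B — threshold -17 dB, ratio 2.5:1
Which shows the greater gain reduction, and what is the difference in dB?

A: GR = 12 − 12/3 = 8 dB.
B: GR = 12 − 12/2.5 = 7.2 dB.
A reduces 0.8 dB more.

A, by 0.8 dB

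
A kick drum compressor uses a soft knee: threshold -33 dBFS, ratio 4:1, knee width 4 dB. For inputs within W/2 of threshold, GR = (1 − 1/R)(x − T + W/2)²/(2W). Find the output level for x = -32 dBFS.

x − T + W/2 = -32 − (-33) + 2 = 3.
GR = (1 − 1/4) × 3² / 8 = 0.75 × 9 / 8 = 0.84375 dB.
Output = -32 − 0.84375 = -32.84375 dBFS.

-32.84375 dBFS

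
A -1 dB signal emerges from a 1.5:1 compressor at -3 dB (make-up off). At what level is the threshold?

-7 dB

Input is 6 dB above T (since output overshoot × R = input overshoot: (-3 − T)·1.5 = -1 − T gives T = -7 dB).
Check: -7 + (-1 − (-7))/1.5 = -7 + 4 = -3 dB. ✓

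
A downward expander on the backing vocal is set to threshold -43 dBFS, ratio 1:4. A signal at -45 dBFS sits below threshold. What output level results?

Below threshold, a 1:4 expander applies gain = (4−1)×(T − x) of attenuation.
(4−1) × 2 = 6 dB, so output = -45 − 6 = -51 dBFS.

-51 dBFS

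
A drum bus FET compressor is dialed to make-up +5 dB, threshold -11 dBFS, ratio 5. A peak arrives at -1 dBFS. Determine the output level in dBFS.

-4 dBFS

-1 dBFS sits 10 dB over threshold.
The 10 dB excess becomes 2 dB after 5:1 reduction.
So the level is -11 + 2 = -9 dBFS; make-up adds 5 dB, giving -4 dBFS.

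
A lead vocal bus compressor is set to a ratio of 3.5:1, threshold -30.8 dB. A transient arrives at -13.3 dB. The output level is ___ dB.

Overshoot: -13.3 − (-30.8) = 17.5 dB.
The 17.5 dB excess becomes 5 dB after 3.5:1 reduction.
That puts the output at -25.8 dB.

-25.8 dB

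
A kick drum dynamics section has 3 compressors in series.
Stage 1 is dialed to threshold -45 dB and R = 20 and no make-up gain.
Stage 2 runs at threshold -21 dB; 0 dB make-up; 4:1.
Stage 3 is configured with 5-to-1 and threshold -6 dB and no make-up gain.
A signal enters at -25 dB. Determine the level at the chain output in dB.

Stage 1: -25 dB is 20 dB over -45 dB; at 20:1 that becomes 1 dB over, giving -44 dB.
Stage 2: -44 dB is at or below the -21 dB threshold — no compression; output -44 dB.
Stage 3: -44 dB is at or below the -6 dB threshold — no compression; output -44 dB.

-44 dB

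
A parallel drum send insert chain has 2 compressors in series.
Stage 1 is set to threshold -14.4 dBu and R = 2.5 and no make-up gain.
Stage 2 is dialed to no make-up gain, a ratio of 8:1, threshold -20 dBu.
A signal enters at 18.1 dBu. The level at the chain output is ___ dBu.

Stage 1: 32.5 dB above -14.4 dBu, reduced 2.5:1 to 13 dB above → -1.4 dBu.
Stage 2: overshoot 18.6 dB → 18.6/8 = 2.325 dB → -17.675 dBu.

-17.675 dBu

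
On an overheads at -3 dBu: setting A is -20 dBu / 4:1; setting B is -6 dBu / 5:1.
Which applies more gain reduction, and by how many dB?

A, by 10.35 dB

A: GR = 17 − 17/4 = 12.75 dB.
B: GR = 3 − 3/5 = 2.4 dB.
A reduces 10.35 dB more.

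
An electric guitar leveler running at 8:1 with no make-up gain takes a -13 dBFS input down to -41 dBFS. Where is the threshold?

Input is 32 dB above T (since output overshoot × R = input overshoot: (-41 − T)·8 = -13 − T gives T = -45 dBFS).
Check: -45 + (-13 − (-45))/8 = -45 + 4 = -41 dBFS. ✓

-45 dBFS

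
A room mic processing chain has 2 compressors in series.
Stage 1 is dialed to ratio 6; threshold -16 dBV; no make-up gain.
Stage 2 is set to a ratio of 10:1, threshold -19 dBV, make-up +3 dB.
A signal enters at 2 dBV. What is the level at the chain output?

-15.4 dBV

Stage 1: 18 dB above -16 dBV, reduced 6:1 to 3 dB above → -13 dBV.
Stage 2: -13 dBV is 6 dB over -19 dBV; at 10:1 that becomes 0.6 dB over, giving -18.4 dBV; +3 dB make-up → -15.4 dBV.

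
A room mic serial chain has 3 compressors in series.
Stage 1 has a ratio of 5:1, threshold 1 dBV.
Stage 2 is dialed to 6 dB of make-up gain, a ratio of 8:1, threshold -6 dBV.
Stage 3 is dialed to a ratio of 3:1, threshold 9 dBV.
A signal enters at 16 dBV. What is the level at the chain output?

Stage 1: overshoot 15 dB → 15/5 = 3 dB → 4 dBV.
Stage 2: 4 dBV is 10 dB over -6 dBV; at 8:1 that becomes 1.25 dB over, giving -4.75 dBV; +6 dB make-up → 1.25 dBV.
Stage 3: 1.25 dBV is at or below the 9 dBV threshold — no compression; output 1.25 dBV.

1.25 dBV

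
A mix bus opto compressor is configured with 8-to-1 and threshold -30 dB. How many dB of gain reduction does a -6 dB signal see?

-6 dB exceeds the threshold by 24 dB.
At 8:1, output sits 24/8 = 3 dB above threshold.
Gain reduction = 24 − 3 = 21 dB.

21 dB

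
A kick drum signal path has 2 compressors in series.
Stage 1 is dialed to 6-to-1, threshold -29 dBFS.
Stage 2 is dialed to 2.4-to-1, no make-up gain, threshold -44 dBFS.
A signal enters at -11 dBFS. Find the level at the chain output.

Stage 1: overshoot 18 dB → 18/6 = 3 dB → -26 dBFS.
Stage 2: 18 dB above -44 dBFS, reduced 2.4:1 to 7.5 dB above → -36.5 dBFS.

-36.5 dBFS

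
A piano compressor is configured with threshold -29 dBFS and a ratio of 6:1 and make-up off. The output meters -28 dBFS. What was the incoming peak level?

Post-compression overshoot = -28 − (-29) = 1 dB.
Input overshoot = R × output overshoot = 6 dB → input = -29 + 6 = -23 dBFS.

-23 dBFS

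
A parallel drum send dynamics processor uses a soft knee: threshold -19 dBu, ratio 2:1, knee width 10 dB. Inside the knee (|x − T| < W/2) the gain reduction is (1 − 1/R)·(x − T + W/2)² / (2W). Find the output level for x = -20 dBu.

-20.4 dBu

x − T + W/2 = -20 − (-19) + 5 = 4.
GR = (1 − 1/2) × 4² / 20 = 0.5 × 16 / 20 = 0.4 dB.
Output = -20 − 0.4 = -20.4 dBu.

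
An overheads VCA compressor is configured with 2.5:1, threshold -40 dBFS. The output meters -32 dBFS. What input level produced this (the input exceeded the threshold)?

That's 8 dB above the -40 dBFS threshold.
Input overshoot = R × output overshoot = 20 dB → input = -40 + 20 = -20 dBFS.

-20 dBFS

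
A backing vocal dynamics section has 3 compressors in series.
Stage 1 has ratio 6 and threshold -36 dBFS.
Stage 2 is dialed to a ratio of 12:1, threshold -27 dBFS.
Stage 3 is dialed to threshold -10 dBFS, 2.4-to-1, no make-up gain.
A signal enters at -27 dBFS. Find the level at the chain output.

Stage 1: -27 dBFS is 9 dB over -36 dBFS; at 6:1 that becomes 1.5 dB over, giving -34.5 dBFS.
Stage 2: -34.5 dBFS ≤ -27 dBFS, so stage 2 doesn't engage; output -34.5 dBFS.
Stage 3: -34.5 dBFS is at or below the -10 dBFS threshold — no compression; output -34.5 dBFS.

-34.5 dBFS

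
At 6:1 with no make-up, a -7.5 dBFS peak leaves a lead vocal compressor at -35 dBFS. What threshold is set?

Let T be the threshold. Output overshoot = (input overshoot)/R, so -35 − T = (-7.5 − T)/6.
6·(-35 − T) = -7.5 − T → 5·T = -210 − (-7.5) = -202.5.
T = -202.5/5 = -40.5 dBFS.

-40.5 dBFS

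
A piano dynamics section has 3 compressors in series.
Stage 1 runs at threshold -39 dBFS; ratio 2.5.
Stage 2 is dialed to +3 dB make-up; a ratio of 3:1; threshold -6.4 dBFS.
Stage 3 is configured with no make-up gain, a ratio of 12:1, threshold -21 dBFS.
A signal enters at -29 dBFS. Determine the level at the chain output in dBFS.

Stage 1: -29 dBFS is 10 dB over -39 dBFS; at 2.5:1 that becomes 4 dB over, giving -35 dBFS.
Stage 2: -35 dBFS is at or below the -6.4 dBFS threshold — no compression; make-up brings it to -32 dBFS.
Stage 3: below threshold (-32 ≤ -21); passes unchanged; output -32 dBFS.

-32 dBFS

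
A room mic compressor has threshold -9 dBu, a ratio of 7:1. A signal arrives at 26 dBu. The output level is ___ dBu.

-4 dBu

The input is 35 dB above the -9 dBu threshold.
At 7:1 the overshoot is divided by 7, leaving 5 dB above threshold.
Output = -9 + 5 = -4 dBu.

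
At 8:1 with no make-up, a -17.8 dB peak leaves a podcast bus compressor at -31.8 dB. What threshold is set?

Gain reduction = -17.8 − (-31.8) = 14 dB; output overshoot = GR / (R − 1) = 14 / 7 = 2 dB.
Threshold = output − output overshoot = -31.8 − 2 = -33.8 dB.

-33.8 dB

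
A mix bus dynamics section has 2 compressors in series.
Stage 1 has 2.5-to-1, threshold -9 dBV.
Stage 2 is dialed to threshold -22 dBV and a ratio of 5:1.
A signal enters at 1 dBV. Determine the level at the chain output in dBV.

Stage 1: 1 dBV is 10 dB over -9 dBV; at 2.5:1 that becomes 4 dB over, giving -5 dBV.
Stage 2: 17 dB above -22 dBV, reduced 5:1 to 3.4 dB above → -18.6 dBV.

-18.6 dBV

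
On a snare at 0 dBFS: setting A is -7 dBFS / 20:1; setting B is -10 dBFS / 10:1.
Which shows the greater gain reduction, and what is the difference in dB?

B, by 2.35 dB

A: GR = 7 − 7/20 = 6.65 dB.
B: GR = 10 − 10/10 = 9 dB.
B reduces 2.35 dB more.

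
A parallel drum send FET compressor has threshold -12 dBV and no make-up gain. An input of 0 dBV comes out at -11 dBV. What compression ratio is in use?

Input overshoot = 0 − (-12) = 12 dB; output overshoot = -11 − (-12) = 1 dB.
Ratio = 12 / 1 = 12.

12:1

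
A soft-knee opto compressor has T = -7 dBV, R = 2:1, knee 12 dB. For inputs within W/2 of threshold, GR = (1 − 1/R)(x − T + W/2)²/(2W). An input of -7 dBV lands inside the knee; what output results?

x − T + W/2 = -7 − (-7) + 6 = 6.
GR = (1 − 1/2) × 6² / 24 = 0.5 × 36 / 24 = 0.75 dB.
Output = -7 − 0.75 = -7.75 dBV.

-7.75 dBV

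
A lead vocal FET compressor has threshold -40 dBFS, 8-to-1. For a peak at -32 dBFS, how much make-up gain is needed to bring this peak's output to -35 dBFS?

4 dB

Without make-up, output = threshold + overshoot/8 = -40 + 1 = -39 dBFS.
Gap to target: 4 dB.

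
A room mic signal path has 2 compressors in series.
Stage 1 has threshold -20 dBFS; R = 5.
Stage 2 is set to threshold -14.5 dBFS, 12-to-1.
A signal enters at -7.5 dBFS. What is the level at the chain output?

-17.5 dBFS

Stage 1: 12.5 dB above -20 dBFS, reduced 5:1 to 2.5 dB above → -17.5 dBFS.
Stage 2: -17.5 dBFS ≤ -14.5 dBFS, so stage 2 doesn't engage; output -17.5 dBFS.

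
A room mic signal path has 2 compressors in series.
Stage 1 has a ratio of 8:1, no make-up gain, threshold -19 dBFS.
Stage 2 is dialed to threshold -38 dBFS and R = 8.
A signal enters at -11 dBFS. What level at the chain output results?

-35.5 dBFS

Stage 1: -11 dBFS is 8 dB over -19 dBFS; at 8:1 that becomes 1 dB over, giving -18 dBFS.
Stage 2: overshoot 20 dB → 20/8 = 2.5 dB → -35.5 dBFS.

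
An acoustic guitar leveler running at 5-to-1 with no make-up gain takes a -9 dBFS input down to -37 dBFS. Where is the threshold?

-44 dBFS

Input is 35 dB above T (since output overshoot × R = input overshoot: (-37 − T)·5 = -9 − T gives T = -44 dBFS).
Check: -44 + (-9 − (-44))/5 = -44 + 7 = -37 dBFS. ✓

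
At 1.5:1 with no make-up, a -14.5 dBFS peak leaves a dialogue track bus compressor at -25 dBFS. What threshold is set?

Gain reduction = -14.5 − (-25) = 10.5 dB; output overshoot = GR / (R − 1) = 10.5 / 0.5 = 21 dB.
Threshold = output − output overshoot = -25 − 21 = -46 dBFS.

-46 dBFS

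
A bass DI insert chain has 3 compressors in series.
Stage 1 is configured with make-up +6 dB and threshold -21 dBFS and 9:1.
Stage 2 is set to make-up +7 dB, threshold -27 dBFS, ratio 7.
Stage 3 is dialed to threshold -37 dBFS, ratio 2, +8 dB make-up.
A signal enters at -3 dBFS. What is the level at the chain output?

-19.5 dBFS

Stage 1: 18 dB above -21 dBFS, reduced 9:1 to 2 dB above → -19 dBFS; +6 dB make-up → -13 dBFS.
Stage 2: 14 dB above -27 dBFS, reduced 7:1 to 2 dB above → -25 dBFS; +7 dB make-up → -18 dBFS.
Stage 3: -18 dBFS is 19 dB over -37 dBFS; at 2:1 that becomes 9.5 dB over, giving -27.5 dBFS; +8 dB make-up → -19.5 dBFS.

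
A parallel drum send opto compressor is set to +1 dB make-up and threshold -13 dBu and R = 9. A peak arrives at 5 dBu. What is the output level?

-10 dBu

Overshoot: 5 − (-13) = 18 dB.
At 9:1 the overshoot is divided by 9, leaving 2 dB above threshold.
So the level is -13 + 2 = -11 dBu; make-up adds 1 dB, giving -10 dBu.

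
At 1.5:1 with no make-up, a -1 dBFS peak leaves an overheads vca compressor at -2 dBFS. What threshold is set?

-4 dBFS

Gain reduction = -1 − (-2) = 1 dB; output overshoot = GR / (R − 1) = 1 / 0.5 = 2 dB.
Threshold = output − output overshoot = -2 − 2 = -4 dBFS.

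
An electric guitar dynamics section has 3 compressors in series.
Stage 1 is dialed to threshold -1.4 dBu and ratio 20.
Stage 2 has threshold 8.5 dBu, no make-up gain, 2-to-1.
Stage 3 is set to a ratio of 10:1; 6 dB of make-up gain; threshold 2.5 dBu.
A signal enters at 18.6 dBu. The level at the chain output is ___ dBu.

5.6 dBu

Stage 1: 18.6 dBu is 20 dB over -1.4 dBu; at 20:1 that becomes 1 dB over, giving -0.4 dBu.
Stage 2: -0.4 dBu is at or below the 8.5 dBu threshold — no compression; output -0.4 dBu.
Stage 3: below threshold (-0.4 ≤ 2.5); passes unchanged; make-up brings it to 5.6 dBu.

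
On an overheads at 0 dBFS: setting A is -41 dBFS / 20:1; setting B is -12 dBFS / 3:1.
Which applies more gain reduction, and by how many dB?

A, by 30.95 dB

A: GR = 41 − 41/20 = 38.95 dB.
B: GR = 12 − 12/3 = 8 dB.
Difference: 30.95 dB in favour of A.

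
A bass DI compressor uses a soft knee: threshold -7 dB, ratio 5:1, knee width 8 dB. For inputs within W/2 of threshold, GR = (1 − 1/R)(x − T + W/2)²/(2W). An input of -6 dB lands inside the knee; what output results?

-7.25 dB

x − T + W/2 = -6 − (-7) + 4 = 5.
GR = (1 − 1/5) × 5² / 16 = 0.8 × 25 / 16 = 1.25 dB.
Output = -6 − 1.25 = -7.25 dB.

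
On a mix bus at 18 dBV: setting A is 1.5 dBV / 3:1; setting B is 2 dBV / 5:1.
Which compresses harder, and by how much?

B, by 1.8 dB

A: 16.5 dB over, compressed to 5.5 dB over, so 11 dB of GR.
B: 16 dB over, compressed to 3.2 dB over, so 12.8 dB of GR.
B reduces 1.8 dB more.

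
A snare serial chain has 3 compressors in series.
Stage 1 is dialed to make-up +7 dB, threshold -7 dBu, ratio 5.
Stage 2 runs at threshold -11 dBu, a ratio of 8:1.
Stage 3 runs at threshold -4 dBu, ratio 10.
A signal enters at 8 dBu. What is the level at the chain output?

Stage 1: 15 dB above -7 dBu, reduced 5:1 to 3 dB above → -4 dBu; +7 dB make-up → 3 dBu.
Stage 2: 14 dB above -11 dBu, reduced 8:1 to 1.75 dB above → -9.25 dBu.
Stage 3: below threshold (-9.25 ≤ -4); passes unchanged; output -9.25 dBu.

-9.25 dBu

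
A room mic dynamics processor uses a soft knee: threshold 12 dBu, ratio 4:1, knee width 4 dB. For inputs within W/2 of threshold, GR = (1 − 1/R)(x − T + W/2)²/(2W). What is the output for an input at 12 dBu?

x − T + W/2 = 12 − 12 + 2 = 2.
GR = (1 − 1/4) × 2² / 8 = 0.75 × 4 / 8 = 0.375 dB.
Output = 12 − 0.375 = 11.625 dBu.

11.625 dBu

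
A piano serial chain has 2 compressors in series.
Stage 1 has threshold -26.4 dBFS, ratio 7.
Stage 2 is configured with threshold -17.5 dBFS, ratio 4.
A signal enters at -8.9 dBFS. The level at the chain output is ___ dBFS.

-23.9 dBFS

Stage 1: -8.9 dBFS is 17.5 dB over -26.4 dBFS; at 7:1 that becomes 2.5 dB over, giving -23.9 dBFS.
Stage 2: below threshold (-23.9 ≤ -17.5); passes unchanged; output -23.9 dBFS.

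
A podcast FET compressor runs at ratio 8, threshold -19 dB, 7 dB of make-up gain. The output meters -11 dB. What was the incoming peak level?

-11 dB

Stripping the +7 dB make-up gives -18 dB at the gain stage.
That's 1 dB above the -19 dB threshold.
Before 8:1 compression the overshoot was 1 × 8 = 8 dB, so input = -19 + 8 = -11 dB.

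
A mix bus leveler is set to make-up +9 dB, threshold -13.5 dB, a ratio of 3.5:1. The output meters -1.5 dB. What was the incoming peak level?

-3 dB

Remove make-up: -1.5 − 9 = -10.5 dB.
That's 3 dB above the -13.5 dB threshold.
Before 3.5:1 compression the overshoot was 3 × 3.5 = 10.5 dB, so input = -13.5 + 10.5 = -3 dB.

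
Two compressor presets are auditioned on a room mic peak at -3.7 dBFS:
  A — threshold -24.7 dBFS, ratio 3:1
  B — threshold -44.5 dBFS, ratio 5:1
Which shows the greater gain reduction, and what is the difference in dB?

A: 21 dB over, compressed to 7 dB over, so 14 dB of GR.
B: 40.8 dB over, compressed to 8.16 dB over, so 32.64 dB of GR.
B reduces 18.64 dB more.

B, by 18.64 dB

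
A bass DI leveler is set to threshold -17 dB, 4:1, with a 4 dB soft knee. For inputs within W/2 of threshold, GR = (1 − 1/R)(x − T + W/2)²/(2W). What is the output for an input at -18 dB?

x − T + W/2 = -18 − (-17) + 2 = 1.
GR = (1 − 1/4) × 1² / 8 = 0.75 × 1 / 8 = 0.09375 dB.
Output = -18 − 0.09375 = -18.09375 dB.

-18.09375 dB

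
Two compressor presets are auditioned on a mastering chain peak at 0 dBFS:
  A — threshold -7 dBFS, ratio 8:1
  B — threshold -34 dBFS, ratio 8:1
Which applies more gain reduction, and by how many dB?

A: overshoot 7 dB → output overshoot 0.875 dB → GR 6.125 dB.
B: overshoot 34 dB → output overshoot 4.25 dB → GR 29.75 dB.
Difference: 23.625 dB in favour of B.

B, by 23.625 dB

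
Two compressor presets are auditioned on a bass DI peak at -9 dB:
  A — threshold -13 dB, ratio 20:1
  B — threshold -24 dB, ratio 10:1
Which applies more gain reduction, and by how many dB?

A: GR = 4 − 4/20 = 3.8 dB.
B: GR = 15 − 15/10 = 13.5 dB.
Difference: 9.7 dB in favour of B.

B, by 9.7 dB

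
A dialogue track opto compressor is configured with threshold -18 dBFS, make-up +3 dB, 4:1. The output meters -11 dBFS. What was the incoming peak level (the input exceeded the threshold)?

Remove make-up: -11 − 3 = -14 dBFS.
The compressed level sits -14 − (-18) = 4 dB over threshold.
Before 4:1 compression the overshoot was 4 × 4 = 16 dB, so input = -18 + 16 = -2 dBFS.

-2 dBFS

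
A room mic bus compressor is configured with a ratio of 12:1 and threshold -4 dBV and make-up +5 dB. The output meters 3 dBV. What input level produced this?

20 dBV

Remove make-up: 3 − 5 = -2 dBV.
The compressed level sits -2 − (-4) = 2 dB over threshold.
Input overshoot = R × output overshoot = 24 dB → input = -4 + 24 = 20 dBV.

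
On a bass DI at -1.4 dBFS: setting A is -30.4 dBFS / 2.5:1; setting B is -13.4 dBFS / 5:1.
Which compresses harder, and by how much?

A: GR = 29 − 29/2.5 = 17.4 dB.
B: GR = 12 − 12/5 = 9.6 dB.
Difference: 7.8 dB in favour of A.

A, by 7.8 dB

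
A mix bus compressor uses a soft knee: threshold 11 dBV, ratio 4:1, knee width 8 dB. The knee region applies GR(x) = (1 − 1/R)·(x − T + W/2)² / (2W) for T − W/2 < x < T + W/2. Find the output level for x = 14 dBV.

x − T + W/2 = 14 − 11 + 4 = 7.
GR = (1 − 1/4) × 7² / 16 = 0.75 × 49 / 16 = 2.296875 dB.
Output = 14 − 2.296875 = 11.703125 dBV.

11.703125 dBV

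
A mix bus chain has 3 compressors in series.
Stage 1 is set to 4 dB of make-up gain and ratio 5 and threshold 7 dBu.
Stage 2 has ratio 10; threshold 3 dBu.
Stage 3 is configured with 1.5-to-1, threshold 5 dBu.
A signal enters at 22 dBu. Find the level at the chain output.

4.1 dBu

Stage 1: 22 dBu is 15 dB over 7 dBu; at 5:1 that becomes 3 dB over, giving 10 dBu; +4 dB make-up → 14 dBu.
Stage 2: 14 dBu is 11 dB over 3 dBu; at 10:1 that becomes 1.1 dB over, giving 4.1 dBu.
Stage 3: 4.1 dBu ≤ 5 dBu, so stage 3 doesn't engage; output 4.1 dBu.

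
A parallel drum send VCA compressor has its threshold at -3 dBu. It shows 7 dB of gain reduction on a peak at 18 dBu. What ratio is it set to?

1.5:1

Input overshoot = 18 − (-3) = 21 dB.
Output overshoot = 21 − 7 = 14 dB.
Ratio = input overshoot / output overshoot = 21 / 14 = 1.5.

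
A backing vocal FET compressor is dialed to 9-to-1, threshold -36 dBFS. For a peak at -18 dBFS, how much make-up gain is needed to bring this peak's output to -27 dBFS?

7 dB

The peak compresses to -36 + 18/9 = -34 dBFS.
To reach -27 dBFS requires -27 − (-34) = 7 dB of make-up.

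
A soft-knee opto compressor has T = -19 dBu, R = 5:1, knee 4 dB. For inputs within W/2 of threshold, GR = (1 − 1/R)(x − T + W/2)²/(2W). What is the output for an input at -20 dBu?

x − T + W/2 = -20 − (-19) + 2 = 1.
GR = (1 − 1/5) × 1² / 8 = 0.8 × 1 / 8 = 0.1 dB.
Output = -20 − 0.1 = -20.1 dBu.

-20.1 dBu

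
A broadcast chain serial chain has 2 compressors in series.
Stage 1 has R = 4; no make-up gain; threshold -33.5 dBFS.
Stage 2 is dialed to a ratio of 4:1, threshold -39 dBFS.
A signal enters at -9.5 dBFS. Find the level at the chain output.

Stage 1: -9.5 dBFS is 24 dB over -33.5 dBFS; at 4:1 that becomes 6 dB over, giving -27.5 dBFS.
Stage 2: -27.5 dBFS is 11.5 dB over -39 dBFS; at 4:1 that becomes 2.875 dB over, giving -36.125 dBFS.

-36.125 dBFS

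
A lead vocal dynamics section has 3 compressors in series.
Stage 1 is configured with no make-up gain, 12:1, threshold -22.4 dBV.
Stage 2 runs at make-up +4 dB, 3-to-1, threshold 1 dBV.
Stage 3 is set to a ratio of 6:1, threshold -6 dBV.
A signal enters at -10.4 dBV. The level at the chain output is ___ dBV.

-17.4 dBV

Stage 1: overshoot 12 dB → 12/12 = 1 dB → -21.4 dBV.
Stage 2: -21.4 dBV is at or below the 1 dBV threshold — no compression; make-up brings it to -17.4 dBV.
Stage 3: below threshold (-17.4 ≤ -6); passes unchanged; output -17.4 dBV.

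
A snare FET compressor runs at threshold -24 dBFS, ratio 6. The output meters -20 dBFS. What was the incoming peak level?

The compressed level sits -20 − (-24) = 4 dB over threshold.
Before 6:1 compression the overshoot was 4 × 6 = 24 dB, so input = -24 + 24 = 0 dBFS.

0 dBFS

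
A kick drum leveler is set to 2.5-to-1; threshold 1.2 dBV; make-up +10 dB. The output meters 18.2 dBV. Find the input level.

Before make-up, the level was 18.2 − 10 = 8.2 dBV.
Post-compression overshoot = 8.2 − 1.2 = 7 dB.
Before 2.5:1 compression the overshoot was 7 × 2.5 = 17.5 dB, so input = 1.2 + 17.5 = 18.7 dBV.

18.7 dBV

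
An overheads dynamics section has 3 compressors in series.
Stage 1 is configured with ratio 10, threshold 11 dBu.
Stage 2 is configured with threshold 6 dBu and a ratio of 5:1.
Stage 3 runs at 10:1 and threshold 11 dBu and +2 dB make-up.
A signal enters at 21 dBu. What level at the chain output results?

Stage 1: 10 dB above 11 dBu, reduced 10:1 to 1 dB above → 12 dBu.
Stage 2: 12 dBu is 6 dB over 6 dBu; at 5:1 that becomes 1.2 dB over, giving 7.2 dBu.
Stage 3: 7.2 dBu is at or below the 11 dBu threshold — no compression; make-up brings it to 9.2 dBu.

9.2 dBu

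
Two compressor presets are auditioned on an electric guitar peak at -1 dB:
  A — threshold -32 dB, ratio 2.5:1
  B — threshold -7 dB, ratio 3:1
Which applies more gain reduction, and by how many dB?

A, by 14.6 dB

A: overshoot 31 dB → output overshoot 12.4 dB → GR 18.6 dB.
B: overshoot 6 dB → output overshoot 2 dB → GR 4 dB.
A applies 14.6 dB more gain reduction.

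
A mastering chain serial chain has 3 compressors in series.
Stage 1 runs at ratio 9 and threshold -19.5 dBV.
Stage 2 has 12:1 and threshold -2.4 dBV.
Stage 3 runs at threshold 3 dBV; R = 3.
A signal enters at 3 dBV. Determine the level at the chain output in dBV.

-17 dBV

Stage 1: 3 dBV is 22.5 dB over -19.5 dBV; at 9:1 that becomes 2.5 dB over, giving -17 dBV.
Stage 2: -17 dBV is at or below the -2.4 dBV threshold — no compression; output -17 dBV.
Stage 3: -17 dBV ≤ 3 dBV, so stage 3 doesn't engage; output -17 dBV.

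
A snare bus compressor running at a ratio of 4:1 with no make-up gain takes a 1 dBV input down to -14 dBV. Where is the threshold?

Input is 20 dB above T (since output overshoot × R = input overshoot: (-14 − T)·4 = 1 − T gives T = -19 dBV).
Check: -19 + (1 − (-19))/4 = -19 + 5 = -14 dBV. ✓

-19 dBV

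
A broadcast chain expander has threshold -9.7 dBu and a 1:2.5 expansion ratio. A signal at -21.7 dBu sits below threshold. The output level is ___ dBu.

Below threshold, a 1:2.5 expander applies gain = (2.5−1)×(T − x) of attenuation.
(2.5−1) × 12 = 18 dB, so output = -21.7 − 18 = -39.7 dBu.

-39.7 dBu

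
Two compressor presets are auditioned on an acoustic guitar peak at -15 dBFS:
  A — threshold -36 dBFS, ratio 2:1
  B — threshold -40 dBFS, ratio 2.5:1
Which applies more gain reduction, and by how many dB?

B, by 4.5 dB

A: overshoot 21 dB → output overshoot 10.5 dB → GR 10.5 dB.
B: overshoot 25 dB → output overshoot 10 dB → GR 15 dB.
B applies 4.5 dB more gain reduction.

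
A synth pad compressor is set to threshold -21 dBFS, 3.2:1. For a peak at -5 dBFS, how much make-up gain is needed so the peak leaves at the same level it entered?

Without make-up, output = threshold + overshoot/3.2 = -21 + 5 = -16 dBFS.
Gap to target: 11 dB.

11 dB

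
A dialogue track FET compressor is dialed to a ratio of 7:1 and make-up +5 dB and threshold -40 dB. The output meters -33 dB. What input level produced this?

Before make-up, the level was -33 − 5 = -38 dB.
That's 2 dB above the -40 dB threshold.
Input overshoot = R × output overshoot = 14 dB → input = -40 + 14 = -26 dB.

-26 dB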